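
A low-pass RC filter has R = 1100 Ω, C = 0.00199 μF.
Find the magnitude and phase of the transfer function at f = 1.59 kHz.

Step 1 — Angular frequency: ω = 2π·1590 = 9990 rad/s.
Step 2 — Transfer function: H(jω) = 1/(1 + jωRC).
Step 3 — Denominator: 1 + jωRC = 1 + j·9990·1100·1.99e-09 = 1 + j0.02187.
Step 4 — H = 0.9995 - j0.02186.
Step 5 — Magnitude: |H| = 0.9998 (-0.0 dB); phase: φ = -1.3°.

|H| = 0.9998 (-0.0 dB), φ = -1.3°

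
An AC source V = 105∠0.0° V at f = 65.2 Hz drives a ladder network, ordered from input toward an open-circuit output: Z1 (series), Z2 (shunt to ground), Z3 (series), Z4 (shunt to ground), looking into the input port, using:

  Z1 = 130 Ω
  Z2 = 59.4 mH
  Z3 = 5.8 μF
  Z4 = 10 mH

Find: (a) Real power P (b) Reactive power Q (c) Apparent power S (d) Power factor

Step 1 — Angular frequency: ω = 2π·f = 2π·65.2 = 409.7 rad/s.
Step 2 — Component impedances:
  Z1: Z = R = 130 Ω
  Z2: Z = jωL = j·409.7·0.0594 = 0 + j24.33 Ω
  Z3: Z = 1/(jωC) = -j/(ω·C) = 0 - j420.9 Ω
  Z4: Z = jωL = j·409.7·0.01 = 0 + j4.097 Ω
Step 3 — Ladder network (open output): work backward from the far end, alternating series and parallel combinations. Z_in = 130 + j25.84 Ω = 132.5∠11.2° Ω.
Step 4 — Source phasor: V = 105∠0.0° V = 105 V.
Step 5 — Current: I = V / Z = 0.777 - j0.1545 A = 0.7922∠-11.2° A.
Step 6 — Complex power: S = V·I* = 81.58 + j16.22 VA.
Step 7 — Real power: P = Re(S) = 81.58 W.
Step 8 — Reactive power: Q = Im(S) = 16.22 VAR.
Step 9 — Apparent power: |S| = 83.18 VA.
Step 10 — Power factor: PF = P/|S| = 0.9808 (lagging).

(a) P = 81.58 W  (b) Q = 16.22 VAR  (c) S = 83.18 VA  (d) PF = 0.9808 (lagging)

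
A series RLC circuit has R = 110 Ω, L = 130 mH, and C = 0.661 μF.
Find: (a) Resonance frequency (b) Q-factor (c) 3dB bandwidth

Step 1 — Resonance condition Im(Z)=0 gives ω₀ = 1/√(LC).
Step 2 — ω₀ = 1/√(0.13·6.61e-07) = 3411 rad/s.
Step 3 — f₀ = ω₀/(2π) = 542.9 Hz.
Step 4 — Series Q: Q = ω₀L/R = 3411·0.13/110 = 4.032.
Step 5 — 3dB bandwidth: Δω = ω₀/Q = 846.2 rad/s; BW = Δω/(2π) = 134.7 Hz.

(a) f₀ = 542.9 Hz  (b) Q = 4.032  (c) BW = 134.7 Hz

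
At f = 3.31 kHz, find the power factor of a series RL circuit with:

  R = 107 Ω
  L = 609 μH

Step 1 — Angular frequency: ω = 2π·f = 2π·3310 = 2.08e+04 rad/s.
Step 2 — Component impedances:
  R: Z = R = 107 Ω
  L: Z = jωL = j·2.08e+04·0.000609 = 0 + j12.67 Ω
Step 3 — Series combination: Z_total = R + L = 107 + j12.67 Ω = 107.7∠6.8° Ω.
Step 4 — Power factor: PF = cos(φ) = Re(Z)/|Z| = 107/107.747 = 0.9931.
Step 5 — Type: Im(Z) = 12.67 ⇒ lagging (phase φ = 6.8°).

PF = 0.9931 (lagging, φ = 6.8°)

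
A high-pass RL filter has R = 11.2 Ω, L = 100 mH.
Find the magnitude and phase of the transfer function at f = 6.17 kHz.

Step 1 — Angular frequency: ω = 2π·6170 = 3.877e+04 rad/s.
Step 2 — Transfer function: H(jω) = jωL/(R + jωL).
Step 3 — Numerator jωL = j·3877; denominator R + jωL = 11.2 + j3877.
Step 4 — H = 1 + j0.002889.
Step 5 — Magnitude: |H| = 1 (-0.0 dB); phase: φ = 0.2°.

|H| = 1 (-0.0 dB), φ = 0.2°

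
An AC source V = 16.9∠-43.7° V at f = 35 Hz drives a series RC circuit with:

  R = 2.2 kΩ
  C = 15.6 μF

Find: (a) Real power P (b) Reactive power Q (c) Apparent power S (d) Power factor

Step 1 — Angular frequency: ω = 2π·f = 2π·35 = 219.9 rad/s.
Step 2 — Component impedances:
  R: Z = R = 2200 Ω
  C: Z = 1/(jωC) = -j/(ω·C) = 0 - j291.5 Ω
Step 3 — Series combination: Z_total = R + C = 2200 - j291.5 Ω = 2219∠-7.5° Ω.
Step 4 — Source phasor: V = 16.9∠-43.7° V = 12.22 - j11.68 V.
Step 5 — Current: I = V / Z = 0.006149 - j0.004493 A = 0.007615∠-36.2° A.
Step 6 — Complex power: S = V·I* = 0.1276 - j0.0169 VA.
Step 7 — Real power: P = Re(S) = 0.1276 W.
Step 8 — Reactive power: Q = Im(S) = -0.0169 VAR.
Step 9 — Apparent power: |S| = 0.1287 VA.
Step 10 — Power factor: PF = P/|S| = 0.9913 (leading).

(a) P = 0.1276 W  (b) Q = -0.0169 VAR  (c) S = 0.1287 VA  (d) PF = 0.9913 (leading)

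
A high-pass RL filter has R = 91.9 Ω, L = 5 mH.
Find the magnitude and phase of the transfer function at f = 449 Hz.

Step 1 — Angular frequency: ω = 2π·449 = 2821 rad/s.
Step 2 — Transfer function: H(jω) = jωL/(R + jωL).
Step 3 — Numerator jωL = j·14.11; denominator R + jωL = 91.9 + j14.11.
Step 4 — H = 0.02302 + j0.15.
Step 5 — Magnitude: |H| = 0.1517 (-16.4 dB); phase: φ = 81.3°.

|H| = 0.1517 (-16.4 dB), φ = 81.3°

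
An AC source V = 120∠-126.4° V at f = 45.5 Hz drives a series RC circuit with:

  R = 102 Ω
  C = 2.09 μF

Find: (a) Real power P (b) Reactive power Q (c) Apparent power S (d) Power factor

Step 1 — Angular frequency: ω = 2π·f = 2π·45.5 = 285.9 rad/s.
Step 2 — Component impedances:
  R: Z = R = 102 Ω
  C: Z = 1/(jωC) = -j/(ω·C) = 0 - j1674 Ω
Step 3 — Series combination: Z_total = R + C = 102 - j1674 Ω = 1677∠-86.5° Ω.
Step 4 — Source phasor: V = 120∠-126.4° V = -71.21 - j96.59 V.
Step 5 — Current: I = V / Z = 0.05491 - j0.04589 A = 0.07157∠-39.9° A.
Step 6 — Complex power: S = V·I* = 0.5224 - j8.572 VA.
Step 7 — Real power: P = Re(S) = 0.5224 W.
Step 8 — Reactive power: Q = Im(S) = -8.572 VAR.
Step 9 — Apparent power: |S| = 8.588 VA.
Step 10 — Power factor: PF = P/|S| = 0.06083 (leading).

(a) P = 0.5224 W  (b) Q = -8.572 VAR  (c) S = 8.588 VA  (d) PF = 0.06083 (leading)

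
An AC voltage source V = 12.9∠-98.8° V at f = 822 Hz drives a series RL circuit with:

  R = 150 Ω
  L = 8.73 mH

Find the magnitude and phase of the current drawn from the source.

Step 1 — Angular frequency: ω = 2π·f = 2π·822 = 5165 rad/s.
Step 2 — Component impedances:
  R: Z = R = 150 Ω
  L: Z = jωL = j·5165·0.00873 = 0 + j45.09 Ω
Step 3 — Series combination: Z_total = R + L = 150 + j45.09 Ω = 156.6∠16.7° Ω.
Step 4 — Source phasor: V = 12.9∠-98.8° V = -1.974 - j12.75 V.
Step 5 — Ohm's law: I = V / Z_total = (-1.974 - j12.75) / (150 + j45.09) = -0.0355 - j0.07432 A.
Step 6 — Convert to polar: |I| = 0.08236 A, ∠I = -115.5°.

I = 0.08236∠-115.5° A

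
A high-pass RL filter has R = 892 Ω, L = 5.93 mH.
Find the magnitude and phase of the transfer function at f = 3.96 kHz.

Step 1 — Angular frequency: ω = 2π·3960 = 2.488e+04 rad/s.
Step 2 — Transfer function: H(jω) = jωL/(R + jωL).
Step 3 — Numerator jωL = j·147.5; denominator R + jωL = 892 + j147.5.
Step 4 — H = 0.02663 + j0.161.
Step 5 — Magnitude: |H| = 0.1632 (-15.7 dB); phase: φ = 80.6°.

|H| = 0.1632 (-15.7 dB), φ = 80.6°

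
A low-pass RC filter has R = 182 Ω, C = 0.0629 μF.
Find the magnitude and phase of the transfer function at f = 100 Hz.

Step 1 — Angular frequency: ω = 2π·100 = 628.3 rad/s.
Step 2 — Transfer function: H(jω) = 1/(1 + jωRC).
Step 3 — Denominator: 1 + jωRC = 1 + j·628.3·182·6.29e-08 = 1 + j0.007193.
Step 4 — H = 0.9999 - j0.007192.
Step 5 — Magnitude: |H| = 1 (-0.0 dB); phase: φ = -0.4°.

|H| = 1 (-0.0 dB), φ = -0.4°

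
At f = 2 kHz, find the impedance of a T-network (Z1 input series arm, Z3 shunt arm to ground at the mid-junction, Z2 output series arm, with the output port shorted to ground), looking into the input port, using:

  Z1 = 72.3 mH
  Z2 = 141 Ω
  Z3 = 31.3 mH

Step 1 — Angular frequency: ω = 2π·f = 2π·2000 = 1.257e+04 rad/s.
Step 2 — Component impedances:
  Z1: Z = jωL = j·1.257e+04·0.0723 = 0 + j908.5 Ω
  Z2: Z = R = 141 Ω
  Z3: Z = jωL = j·1.257e+04·0.0313 = 0 + j393.3 Ω
Step 3 — With the output port shorted to ground, the output series arm Z2 runs from the junction to ground; the shunt arm Z3 also runs from the junction to ground. They appear in parallel: Z3 || Z2 = 124.9 + j44.79 Ω.
Step 4 — Series with input arm Z1: Z_in = Z1 + (Z3 || Z2) = 124.9 + j953.3 Ω = 961.5∠82.5° Ω.

Z = 124.9 + j953.3 Ω = 961.5∠82.5° Ω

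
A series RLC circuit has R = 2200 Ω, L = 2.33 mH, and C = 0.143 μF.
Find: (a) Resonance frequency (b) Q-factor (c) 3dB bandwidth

Step 1 — Resonance: ω₀ = 1/√(LC) = 1/√(0.00233·1.43e-07) = 5.478e+04 rad/s.
Step 2 — f₀ = ω₀/(2π) = 8719 Hz.
Step 3 — Series Q: Q = ω₀L/R = 5.478e+04·0.00233/2200 = 0.05802.
Step 4 — Bandwidth: Δω = ω₀/Q = 9.442e+05 rad/s; BW = Δω/(2π) = 1.503e+05 Hz.

(a) f₀ = 8719 Hz  (b) Q = 0.05802  (c) BW = 1.503e+05 Hz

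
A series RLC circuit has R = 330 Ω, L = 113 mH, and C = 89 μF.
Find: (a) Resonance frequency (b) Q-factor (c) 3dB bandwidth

Step 1 — Resonance: ω₀ = 1/√(LC) = 1/√(0.113·8.9e-05) = 315.3 rad/s.
Step 2 — f₀ = ω₀/(2π) = 50.19 Hz.
Step 3 — Series Q: Q = ω₀L/R = 315.3·0.113/330 = 0.108.
Step 4 — Bandwidth: Δω = ω₀/Q = 2920 rad/s; BW = Δω/(2π) = 464.8 Hz.

(a) f₀ = 50.19 Hz  (b) Q = 0.108  (c) BW = 464.8 Hz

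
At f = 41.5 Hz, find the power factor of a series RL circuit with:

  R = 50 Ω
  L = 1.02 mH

Step 1 — Angular frequency: ω = 2π·f = 2π·41.5 = 260.8 rad/s.
Step 2 — Component impedances:
  R: Z = R = 50 Ω
  L: Z = jωL = j·260.8·0.00102 = 0 + j0.266 Ω
Step 3 — Series combination: Z_total = R + L = 50 + j0.266 Ω = 50∠0.3° Ω.
Step 4 — Power factor: PF = cos(φ) = Re(Z)/|Z| = 50/50 = 1.
Step 5 — Type: Im(Z) = 0.266 ⇒ lagging (phase φ = 0.3°).

PF = 1 (lagging, φ = 0.3°)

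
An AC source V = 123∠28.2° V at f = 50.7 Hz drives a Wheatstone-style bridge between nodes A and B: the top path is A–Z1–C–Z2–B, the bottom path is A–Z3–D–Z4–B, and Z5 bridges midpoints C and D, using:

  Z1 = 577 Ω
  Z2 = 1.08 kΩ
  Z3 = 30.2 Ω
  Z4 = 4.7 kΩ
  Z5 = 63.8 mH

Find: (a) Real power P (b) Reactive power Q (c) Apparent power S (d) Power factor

Step 1 — Angular frequency: ω = 2π·f = 2π·50.7 = 318.6 rad/s.
Step 2 — Component impedances:
  Z1: Z = R = 577 Ω
  Z2: Z = R = 1080 Ω
  Z3: Z = R = 30.2 Ω
  Z4: Z = R = 4700 Ω
  Z5: Z = jωL = j·318.6·0.0638 = 0 + j20.32 Ω
Step 3 — Bridge requires nodal analysis (the Z5 bridge couples midpoints C and D, so the two paths cannot be reduced to a simple series/parallel combination). Setting node B to ground and injecting 1 A at node A, the 3-node admittance system at A, C, D solves to V_A = Z_AB = 907.3 + j11.83 Ω = 907.4∠0.7° Ω.
Step 4 — Source phasor: V = 123∠28.2° V = 108.4 + j58.12 V.
Step 5 — Current: I = V / Z = 0.1203 + j0.06249 A = 0.1356∠27.5° A.
Step 6 — Complex power: S = V·I* = 16.67 + j0.2173 VA.
Step 7 — Real power: P = Re(S) = 16.67 W.
Step 8 — Reactive power: Q = Im(S) = 0.2173 VAR.
Step 9 — Apparent power: |S| = 16.67 VA.
Step 10 — Power factor: PF = P/|S| = 0.9999 (lagging).

(a) P = 16.67 W  (b) Q = 0.2173 VAR  (c) S = 16.67 VA  (d) PF = 0.9999 (lagging)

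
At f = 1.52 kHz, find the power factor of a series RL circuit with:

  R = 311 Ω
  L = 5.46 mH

Step 1 — Angular frequency: ω = 2π·f = 2π·1520 = 9550 rad/s.
Step 2 — Component impedances:
  R: Z = R = 311 Ω
  L: Z = jωL = j·9550·0.00546 = 0 + j52.15 Ω
Step 3 — Series combination: Z_total = R + L = 311 + j52.15 Ω = 315.3∠9.5° Ω.
Step 4 — Power factor: PF = cos(φ) = Re(Z)/|Z| = 311/315.34 = 0.9862.
Step 5 — Type: Im(Z) = 52.15 ⇒ lagging (phase φ = 9.5°).

PF = 0.9862 (lagging, φ = 9.5°)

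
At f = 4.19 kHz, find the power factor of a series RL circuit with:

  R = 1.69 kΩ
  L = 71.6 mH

Step 1 — Angular frequency: ω = 2π·f = 2π·4190 = 2.633e+04 rad/s.
Step 2 — Component impedances:
  R: Z = R = 1690 Ω
  L: Z = jωL = j·2.633e+04·0.0716 = 0 + j1885 Ω
Step 3 — Series combination: Z_total = R + L = 1690 + j1885 Ω = 2532∠48.1° Ω.
Step 4 — Power factor: PF = cos(φ) = Re(Z)/|Z| = 1690/2532 = 0.6675.
Step 5 — Type: Im(Z) = 1885 ⇒ lagging (phase φ = 48.1°).

PF = 0.6675 (lagging, φ = 48.1°)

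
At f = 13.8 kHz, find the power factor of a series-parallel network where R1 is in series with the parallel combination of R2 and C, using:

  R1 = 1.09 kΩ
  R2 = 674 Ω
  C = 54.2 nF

Step 1 — Angular frequency: ω = 2π·f = 2π·1.38e+04 = 8.671e+04 rad/s.
Step 2 — Component impedances:
  R1: Z = R = 1090 Ω
  R2: Z = R = 674 Ω
  C: Z = 1/(jωC) = -j/(ω·C) = 0 - j212.8 Ω
Step 3 — Parallel branch: R2 || C = 1/(1/R2 + 1/C) = 61.09 - j193.5 Ω.
Step 4 — Series with R1: Z_total = R1 + (R2 || C) = 1151 - j193.5 Ω = 1167∠-9.5° Ω.
Step 5 — Power factor: PF = cos(φ) = Re(Z)/|Z| = 1151.1/1167.2 = 0.9862.
Step 6 — Type: Im(Z) = -193.5 ⇒ leading (phase φ = -9.5°).

PF = 0.9862 (leading, φ = -9.5°)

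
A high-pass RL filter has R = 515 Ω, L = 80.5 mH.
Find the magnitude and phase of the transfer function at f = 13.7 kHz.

Step 1 — Angular frequency: ω = 2π·1.37e+04 = 8.608e+04 rad/s.
Step 2 — Transfer function: H(jω) = jωL/(R + jωL).
Step 3 — Numerator jωL = j·6929; denominator R + jωL = 515 + j6929.
Step 4 — H = 0.9945 + j0.07391.
Step 5 — Magnitude: |H| = 0.9972 (-0.0 dB); phase: φ = 4.3°.

|H| = 0.9972 (-0.0 dB), φ = 4.3°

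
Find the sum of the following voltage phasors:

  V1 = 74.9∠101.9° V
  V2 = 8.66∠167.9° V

Step 1 — Convert each phasor to rectangular form:
  V1 = 74.9·(cos(101.9°) + j·sin(101.9°)) = -15.44 + j73.29 V
  V2 = 8.66·(cos(167.9°) + j·sin(167.9°)) = -8.468 + j1.815 V
Step 2 — Sum components: V_total = -23.91 + j75.11 V.
Step 3 — Convert to polar: |V_total| = 78.82 V, ∠V_total = 107.7°.

V_total = 78.82∠107.7° V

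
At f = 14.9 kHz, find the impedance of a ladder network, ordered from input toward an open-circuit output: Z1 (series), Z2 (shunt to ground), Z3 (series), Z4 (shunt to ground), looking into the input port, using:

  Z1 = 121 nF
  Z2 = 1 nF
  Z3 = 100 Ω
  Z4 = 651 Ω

Step 1 — Angular frequency: ω = 2π·f = 2π·1.49e+04 = 9.362e+04 rad/s.
Step 2 — Component impedances:
  Z1: Z = 1/(jωC) = -j/(ω·C) = 0 - j88.28 Ω
  Z2: Z = 1/(jωC) = -j/(ω·C) = 0 - j1.068e+04 Ω
  Z3: Z = R = 100 Ω
  Z4: Z = R = 651 Ω
Step 3 — Ladder network (open output): work backward from the far end, alternating series and parallel combinations. Z_in = 747.3 - j140.8 Ω = 760.5∠-10.7° Ω.

Z = 747.3 - j140.8 Ω = 760.5∠-10.7° Ω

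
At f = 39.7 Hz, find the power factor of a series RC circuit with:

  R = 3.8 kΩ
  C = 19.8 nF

Step 1 — Angular frequency: ω = 2π·f = 2π·39.7 = 249.4 rad/s.
Step 2 — Component impedances:
  R: Z = R = 3800 Ω
  C: Z = 1/(jωC) = -j/(ω·C) = 0 - j2.025e+05 Ω
Step 3 — Series combination: Z_total = R + C = 3800 - j2.025e+05 Ω = 2.025e+05∠-88.9° Ω.
Step 4 — Power factor: PF = cos(φ) = Re(Z)/|Z| = 3800/2.0251e+05 = 0.01876.
Step 5 — Type: Im(Z) = -2.025e+05 ⇒ leading (phase φ = -88.9°).

PF = 0.01876 (leading, φ = -88.9°)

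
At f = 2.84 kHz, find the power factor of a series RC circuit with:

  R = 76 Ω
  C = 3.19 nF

Step 1 — Angular frequency: ω = 2π·f = 2π·2840 = 1.784e+04 rad/s.
Step 2 — Component impedances:
  R: Z = R = 76 Ω
  C: Z = 1/(jωC) = -j/(ω·C) = 0 - j1.757e+04 Ω
Step 3 — Series combination: Z_total = R + C = 76 - j1.757e+04 Ω = 1.757e+04∠-89.8° Ω.
Step 4 — Power factor: PF = cos(φ) = Re(Z)/|Z| = 76/1.757e+04 = 0.004326.
Step 5 — Type: Im(Z) = -1.757e+04 ⇒ leading (phase φ = -89.8°).

PF = 0.004326 (leading, φ = -89.8°)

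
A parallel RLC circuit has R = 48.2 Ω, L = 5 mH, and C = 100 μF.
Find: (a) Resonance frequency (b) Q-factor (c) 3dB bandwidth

Step 1 — Resonance: ω₀ = 1/√(LC) = 1/√(0.005·0.0001) = 1414 rad/s.
Step 2 — f₀ = ω₀/(2π) = 225.1 Hz.
Step 3 — Parallel Q: Q = R/(ω₀L) = 48.2/(1414·0.005) = 6.817.
Step 4 — Bandwidth: Δω = ω₀/Q = 207.5 rad/s; BW = Δω/(2π) = 33.02 Hz.

(a) f₀ = 225.1 Hz  (b) Q = 6.817  (c) BW = 33.02 Hz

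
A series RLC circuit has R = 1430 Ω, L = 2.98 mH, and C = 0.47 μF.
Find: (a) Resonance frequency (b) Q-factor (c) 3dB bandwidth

Step 1 — Resonance: ω₀ = 1/√(LC) = 1/√(0.00298·4.7e-07) = 2.672e+04 rad/s.
Step 2 — f₀ = ω₀/(2π) = 4253 Hz.
Step 3 — Series Q: Q = ω₀L/R = 2.672e+04·0.00298/1430 = 0.05568.
Step 4 — Bandwidth: Δω = ω₀/Q = 4.799e+05 rad/s; BW = Δω/(2π) = 7.637e+04 Hz.

(a) f₀ = 4253 Hz  (b) Q = 0.05568  (c) BW = 7.637e+04 Hz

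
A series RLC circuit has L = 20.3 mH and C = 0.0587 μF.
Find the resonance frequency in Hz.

Step 1 — Resonance condition Im(Z)=0 gives ω₀ = 1/√(LC).
Step 2 — ω₀ = 1/√(0.0203·5.87e-08) = 2.897e+04 rad/s.
Step 3 — f₀ = ω₀/(2π) = 4611 Hz.

f₀ = 4611 Hz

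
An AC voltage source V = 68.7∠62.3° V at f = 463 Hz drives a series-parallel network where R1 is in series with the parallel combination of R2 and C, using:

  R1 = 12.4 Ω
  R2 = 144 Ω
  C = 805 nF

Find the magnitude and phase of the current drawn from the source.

Step 1 — Angular frequency: ω = 2π·f = 2π·463 = 2909 rad/s.
Step 2 — Component impedances:
  R1: Z = R = 12.4 Ω
  R2: Z = R = 144 Ω
  C: Z = 1/(jωC) = -j/(ω·C) = 0 - j427 Ω
Step 3 — Parallel branch: R2 || C = 1/(1/R2 + 1/C) = 129.3 - j43.6 Ω.
Step 4 — Series with R1: Z_total = R1 + (R2 || C) = 141.7 - j43.6 Ω = 148.3∠-17.1° Ω.
Step 5 — Source phasor: V = 68.7∠62.3° V = 31.93 + j60.83 V.
Step 6 — Ohm's law: I = V / Z_total = (31.93 + j60.83) / (141.7 - j43.6) = 0.08521 + j0.4555 A.
Step 7 — Convert to polar: |I| = 0.4634 A, ∠I = 79.4°.

I = 0.4634∠79.4° A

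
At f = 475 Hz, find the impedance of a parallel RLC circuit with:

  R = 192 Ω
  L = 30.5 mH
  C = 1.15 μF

Step 1 — Angular frequency: ω = 2π·f = 2π·475 = 2985 rad/s.
Step 2 — Component impedances:
  R: Z = R = 192 Ω
  L: Z = jωL = j·2985·0.0305 = 0 + j91.03 Ω
  C: Z = 1/(jωC) = -j/(ω·C) = 0 - j291.4 Ω
Step 3 — Parallel combination: 1/Z_total = 1/R + 1/L + 1/C; Z_total = 61.87 + j89.73 Ω = 109∠55.4° Ω.

Z = 61.87 + j89.73 Ω = 109∠55.4° Ω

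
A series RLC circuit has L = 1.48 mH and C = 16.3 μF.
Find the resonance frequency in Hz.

Step 1 — Resonance condition Im(Z)=0 gives ω₀ = 1/√(LC).
Step 2 — ω₀ = 1/√(0.00148·1.63e-05) = 6438 rad/s.
Step 3 — f₀ = ω₀/(2π) = 1025 Hz.

f₀ = 1025 Hz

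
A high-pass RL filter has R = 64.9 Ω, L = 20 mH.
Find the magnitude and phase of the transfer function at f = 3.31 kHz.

Step 1 — Angular frequency: ω = 2π·3310 = 2.08e+04 rad/s.
Step 2 — Transfer function: H(jω) = jωL/(R + jωL).
Step 3 — Numerator jωL = j·415.9; denominator R + jωL = 64.9 + j415.9.
Step 4 — H = 0.9762 + j0.1523.
Step 5 — Magnitude: |H| = 0.988 (-0.1 dB); phase: φ = 8.9°.

|H| = 0.988 (-0.1 dB), φ = 8.9°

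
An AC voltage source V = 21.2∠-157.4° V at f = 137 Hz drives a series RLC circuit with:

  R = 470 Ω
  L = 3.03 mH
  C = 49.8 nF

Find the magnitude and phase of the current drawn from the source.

Step 1 — Angular frequency: ω = 2π·f = 2π·137 = 860.8 rad/s.
Step 2 — Component impedances:
  R: Z = R = 470 Ω
  L: Z = jωL = j·860.8·0.00303 = 0 + j2.608 Ω
  C: Z = 1/(jωC) = -j/(ω·C) = 0 - j2.333e+04 Ω
Step 3 — Series combination: Z_total = R + L + C = 470 - j2.333e+04 Ω = 2.333e+04∠-88.8° Ω.
Step 4 — Source phasor: V = 21.2∠-157.4° V = -19.57 - j8.147 V.
Step 5 — Ohm's law: I = V / Z_total = (-19.57 - j8.147) / (470 - j2.333e+04) = 0.0003322 - j0.0008458 A.
Step 6 — Convert to polar: |I| = 0.0009087 A, ∠I = -68.6°.

I = 0.0009087∠-68.6° A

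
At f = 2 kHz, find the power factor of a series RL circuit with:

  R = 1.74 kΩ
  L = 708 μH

Step 1 — Angular frequency: ω = 2π·f = 2π·2000 = 1.257e+04 rad/s.
Step 2 — Component impedances:
  R: Z = R = 1740 Ω
  L: Z = jωL = j·1.257e+04·0.000708 = 0 + j8.897 Ω
Step 3 — Series combination: Z_total = R + L = 1740 + j8.897 Ω = 1740∠0.3° Ω.
Step 4 — Power factor: PF = cos(φ) = Re(Z)/|Z| = 1740/1740 = 1.
Step 5 — Type: Im(Z) = 8.897 ⇒ lagging (phase φ = 0.3°).

PF = 1 (lagging, φ = 0.3°)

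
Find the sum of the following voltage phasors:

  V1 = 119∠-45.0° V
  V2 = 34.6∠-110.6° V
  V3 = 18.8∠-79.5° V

Step 1 — Convert each phasor to rectangular form:
  V1 = 119·(cos(-45.0°) + j·sin(-45.0°)) = 84.15 - j84.15 V
  V2 = 34.6·(cos(-110.6°) + j·sin(-110.6°)) = -12.17 - j32.39 V
  V3 = 18.8·(cos(-79.5°) + j·sin(-79.5°)) = 3.426 - j18.49 V
Step 2 — Sum components: V_total = 75.4 - j135 V.
Step 3 — Convert to polar: |V_total| = 154.6 V, ∠V_total = -60.8°.

V_total = 154.6∠-60.8° V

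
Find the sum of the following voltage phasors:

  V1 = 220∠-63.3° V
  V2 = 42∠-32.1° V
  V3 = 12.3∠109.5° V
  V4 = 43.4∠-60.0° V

Step 1 — Convert each phasor to rectangular form:
  V1 = 220·(cos(-63.3°) + j·sin(-63.3°)) = 98.85 - j196.5 V
  V2 = 42·(cos(-32.1°) + j·sin(-32.1°)) = 35.58 - j22.32 V
  V3 = 12.3·(cos(109.5°) + j·sin(109.5°)) = -4.106 + j11.59 V
  V4 = 43.4·(cos(-60.0°) + j·sin(-60.0°)) = 21.7 - j37.59 V
Step 2 — Sum components: V_total = 152 - j244.9 V.
Step 3 — Convert to polar: |V_total| = 288.2 V, ∠V_total = -58.2°.

V_total = 288.2∠-58.2° V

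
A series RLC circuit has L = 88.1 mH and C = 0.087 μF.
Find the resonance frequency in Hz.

Step 1 — Resonance condition Im(Z)=0 gives ω₀ = 1/√(LC).
Step 2 — ω₀ = 1/√(0.0881·8.7e-08) = 1.142e+04 rad/s.
Step 3 — f₀ = ω₀/(2π) = 1818 Hz.

f₀ = 1818 Hz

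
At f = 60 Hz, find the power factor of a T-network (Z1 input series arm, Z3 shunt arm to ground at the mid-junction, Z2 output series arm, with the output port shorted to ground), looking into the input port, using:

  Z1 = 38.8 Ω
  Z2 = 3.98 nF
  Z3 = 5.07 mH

Step 1 — Angular frequency: ω = 2π·f = 2π·60 = 377 rad/s.
Step 2 — Component impedances:
  Z1: Z = R = 38.8 Ω
  Z2: Z = 1/(jωC) = -j/(ω·C) = 0 - j6.665e+05 Ω
  Z3: Z = jωL = j·377·0.00507 = 0 + j1.911 Ω
Step 3 — With the output port shorted to ground, the output series arm Z2 runs from the junction to ground; the shunt arm Z3 also runs from the junction to ground. They appear in parallel: Z3 || Z2 = 0 + j1.911 Ω.
Step 4 — Series with input arm Z1: Z_in = Z1 + (Z3 || Z2) = 38.8 + j1.911 Ω = 38.85∠2.8° Ω.
Step 5 — Power factor: PF = cos(φ) = Re(Z)/|Z| = 38.8/38.847 = 0.9988.
Step 6 — Type: Im(Z) = 1.911 ⇒ lagging (phase φ = 2.8°).

PF = 0.9988 (lagging, φ = 2.8°)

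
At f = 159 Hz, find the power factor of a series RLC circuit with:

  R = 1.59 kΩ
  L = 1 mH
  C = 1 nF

Step 1 — Angular frequency: ω = 2π·f = 2π·159 = 999 rad/s.
Step 2 — Component impedances:
  R: Z = R = 1590 Ω
  L: Z = jωL = j·999·0.001 = 0 + j0.999 Ω
  C: Z = 1/(jωC) = -j/(ω·C) = 0 - j1.001e+06 Ω
Step 3 — Series combination: Z_total = R + L + C = 1590 - j1.001e+06 Ω = 1.001e+06∠-89.9° Ω.
Step 4 — Power factor: PF = cos(φ) = Re(Z)/|Z| = 1590/1.001e+06 = 0.001588.
Step 5 — Type: Im(Z) = -1.001e+06 ⇒ leading (phase φ = -89.9°).

PF = 0.001588 (leading, φ = -89.9°)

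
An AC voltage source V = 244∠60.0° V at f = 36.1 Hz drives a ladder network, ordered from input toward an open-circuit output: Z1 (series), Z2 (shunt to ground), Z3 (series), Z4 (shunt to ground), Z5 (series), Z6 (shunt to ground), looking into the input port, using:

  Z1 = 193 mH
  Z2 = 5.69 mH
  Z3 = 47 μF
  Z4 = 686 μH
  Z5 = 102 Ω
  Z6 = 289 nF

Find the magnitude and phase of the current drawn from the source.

Step 1 — Angular frequency: ω = 2π·f = 2π·36.1 = 226.8 rad/s.
Step 2 — Component impedances:
  Z1: Z = jωL = j·226.8·0.193 = 0 + j43.78 Ω
  Z2: Z = jωL = j·226.8·0.00569 = 0 + j1.291 Ω
  Z3: Z = 1/(jωC) = -j/(ω·C) = 0 - j93.8 Ω
  Z4: Z = jωL = j·226.8·0.000686 = 0 + j0.1556 Ω
  Z5: Z = R = 102 Ω
  Z6: Z = 1/(jωC) = -j/(ω·C) = 0 - j1.526e+04 Ω
Step 3 — Ladder network (open output): work backward from the far end, alternating series and parallel combinations. Z_in = 0 + j45.09 Ω = 45.09∠90.0° Ω.
Step 4 — Source phasor: V = 244∠60.0° V = 122 + j211.3 V.
Step 5 — Ohm's law: I = V / Z_total = (122 + j211.3) / (0 + j45.09) = 4.687 - j2.706 A.
Step 6 — Convert to polar: |I| = 5.412 A, ∠I = -30.0°.

I = 5.412∠-30.0° A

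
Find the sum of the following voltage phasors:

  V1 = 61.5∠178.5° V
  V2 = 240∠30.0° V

Step 1 — Convert each phasor to rectangular form:
  V1 = 61.5·(cos(178.5°) + j·sin(178.5°)) = -61.48 + j1.61 V
  V2 = 240·(cos(30.0°) + j·sin(30.0°)) = 207.8 + j120 V
Step 2 — Sum components: V_total = 146.4 + j121.6 V.
Step 3 — Convert to polar: |V_total| = 190.3 V, ∠V_total = 39.7°.

V_total = 190.3∠39.7° V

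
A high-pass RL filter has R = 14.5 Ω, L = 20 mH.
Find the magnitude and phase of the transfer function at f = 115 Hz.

Step 1 — Angular frequency: ω = 2π·115 = 722.6 rad/s.
Step 2 — Transfer function: H(jω) = jωL/(R + jωL).
Step 3 — Numerator jωL = j·14.45; denominator R + jωL = 14.5 + j14.45.
Step 4 — H = 0.4983 + j0.5.
Step 5 — Magnitude: |H| = 0.7059 (-3.0 dB); phase: φ = 45.1°.

|H| = 0.7059 (-3.0 dB), φ = 45.1°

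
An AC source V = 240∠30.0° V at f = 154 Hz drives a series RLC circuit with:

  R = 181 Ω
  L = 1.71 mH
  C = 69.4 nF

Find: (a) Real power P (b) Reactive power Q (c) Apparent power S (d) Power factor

Step 1 — Angular frequency: ω = 2π·f = 2π·154 = 967.6 rad/s.
Step 2 — Component impedances:
  R: Z = R = 181 Ω
  L: Z = jωL = j·967.6·0.00171 = 0 + j1.655 Ω
  C: Z = 1/(jωC) = -j/(ω·C) = 0 - j1.489e+04 Ω
Step 3 — Series combination: Z_total = R + L + C = 181 - j1.489e+04 Ω = 1.489e+04∠-89.3° Ω.
Step 4 — Source phasor: V = 240∠30.0° V = 207.8 + j120 V.
Step 5 — Current: I = V / Z = -0.007888 + j0.01405 A = 0.01612∠119.3° A.
Step 6 — Complex power: S = V·I* = 0.04702 - j3.868 VA.
Step 7 — Real power: P = Re(S) = 0.04702 W.
Step 8 — Reactive power: Q = Im(S) = -3.868 VAR.
Step 9 — Apparent power: |S| = 3.868 VA.
Step 10 — Power factor: PF = P/|S| = 0.01215 (leading).

(a) P = 0.04702 W  (b) Q = -3.868 VAR  (c) S = 3.868 VA  (d) PF = 0.01215 (leading)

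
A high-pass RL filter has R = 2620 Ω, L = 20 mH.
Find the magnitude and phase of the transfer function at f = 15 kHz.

Step 1 — Angular frequency: ω = 2π·1.5e+04 = 9.425e+04 rad/s.
Step 2 — Transfer function: H(jω) = jωL/(R + jωL).
Step 3 — Numerator jωL = j·1885; denominator R + jωL = 2620 + j1885.
Step 4 — H = 0.3411 + j0.4741.
Step 5 — Magnitude: |H| = 0.584 (-4.7 dB); phase: φ = 54.3°.

|H| = 0.584 (-4.7 dB), φ = 54.3°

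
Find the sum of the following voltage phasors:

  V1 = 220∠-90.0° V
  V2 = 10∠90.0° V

Step 1 — Convert each phasor to rectangular form:
  V1 = 220·(cos(-90.0°) + j·sin(-90.0°)) = 0 - j220 V
  V2 = 10·(cos(90.0°) + j·sin(90.0°)) = 0 + j10 V
Step 2 — Sum components: V_total = 0 - j210 V.
Step 3 — Convert to polar: |V_total| = 210 V, ∠V_total = -90.0°.

V_total = 210∠-90.0° V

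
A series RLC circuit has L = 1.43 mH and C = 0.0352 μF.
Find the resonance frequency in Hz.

Step 1 — Resonance condition Im(Z)=0 gives ω₀ = 1/√(LC).
Step 2 — ω₀ = 1/√(0.00143·3.52e-08) = 1.409e+05 rad/s.
Step 3 — f₀ = ω₀/(2π) = 2.243e+04 Hz.

f₀ = 2.243e+04 Hz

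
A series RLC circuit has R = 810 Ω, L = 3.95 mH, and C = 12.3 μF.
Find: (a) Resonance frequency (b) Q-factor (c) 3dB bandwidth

Step 1 — Resonance condition Im(Z)=0 gives ω₀ = 1/√(LC).
Step 2 — ω₀ = 1/√(0.00395·1.23e-05) = 4537 rad/s.
Step 3 — f₀ = ω₀/(2π) = 722.1 Hz.
Step 4 — Series Q: Q = ω₀L/R = 4537·0.00395/810 = 0.02212.
Step 5 — 3dB bandwidth: Δω = ω₀/Q = 2.051e+05 rad/s; BW = Δω/(2π) = 3.264e+04 Hz.

(a) f₀ = 722.1 Hz  (b) Q = 0.02212  (c) BW = 3.264e+04 Hz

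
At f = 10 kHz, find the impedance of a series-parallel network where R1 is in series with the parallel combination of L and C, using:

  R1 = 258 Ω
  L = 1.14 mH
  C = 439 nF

Step 1 — Angular frequency: ω = 2π·f = 2π·1e+04 = 6.283e+04 rad/s.
Step 2 — Component impedances:
  R1: Z = R = 258 Ω
  L: Z = jωL = j·6.283e+04·0.00114 = 0 + j71.63 Ω
  C: Z = 1/(jωC) = -j/(ω·C) = 0 - j36.25 Ω
Step 3 — Parallel branch: L || C = 1/(1/L + 1/C) = 0 - j73.41 Ω.
Step 4 — Series with R1: Z_total = R1 + (L || C) = 258 - j73.41 Ω = 268.2∠-15.9° Ω.

Z = 258 - j73.41 Ω = 268.2∠-15.9° Ω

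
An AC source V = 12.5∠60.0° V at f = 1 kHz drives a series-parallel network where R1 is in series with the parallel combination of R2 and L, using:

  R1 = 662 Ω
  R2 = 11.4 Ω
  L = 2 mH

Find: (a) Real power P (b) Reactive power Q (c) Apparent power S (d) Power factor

Step 1 — Angular frequency: ω = 2π·f = 2π·1000 = 6283 rad/s.
Step 2 — Component impedances:
  R1: Z = R = 662 Ω
  R2: Z = R = 11.4 Ω
  L: Z = jωL = j·6283·0.002 = 0 + j12.57 Ω
Step 3 — Parallel branch: R2 || L = 1/(1/R2 + 1/L) = 6.253 + j5.673 Ω.
Step 4 — Series with R1: Z_total = R1 + (R2 || L) = 668.3 + j5.673 Ω = 668.3∠0.5° Ω.
Step 5 — Source phasor: V = 12.5∠60.0° V = 6.25 + j10.83 V.
Step 6 — Current: I = V / Z = 0.00949 + j0.01612 A = 0.0187∠59.5° A.
Step 7 — Complex power: S = V·I* = 0.2338 + j0.001985 VA.
Step 8 — Real power: P = Re(S) = 0.2338 W.
Step 9 — Reactive power: Q = Im(S) = 0.001985 VAR.
Step 10 — Apparent power: |S| = 0.2338 VA.
Step 11 — Power factor: PF = P/|S| = 1 (lagging).

(a) P = 0.2338 W  (b) Q = 0.001985 VAR  (c) S = 0.2338 VA  (d) PF = 1 (lagging)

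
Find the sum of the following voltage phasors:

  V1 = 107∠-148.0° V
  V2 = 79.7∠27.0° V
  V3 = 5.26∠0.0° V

Step 1 — Convert each phasor to rectangular form:
  V1 = 107·(cos(-148.0°) + j·sin(-148.0°)) = -90.74 - j56.7 V
  V2 = 79.7·(cos(27.0°) + j·sin(27.0°)) = 71.01 + j36.18 V
  V3 = 5.26·(cos(0.0°) + j·sin(0.0°)) = 5.26 V
Step 2 — Sum components: V_total = -14.47 - j20.52 V.
Step 3 — Convert to polar: |V_total| = 25.11 V, ∠V_total = -125.2°.

V_total = 25.11∠-125.2° V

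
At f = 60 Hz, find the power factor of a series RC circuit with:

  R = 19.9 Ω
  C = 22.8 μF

Step 1 — Angular frequency: ω = 2π·f = 2π·60 = 377 rad/s.
Step 2 — Component impedances:
  R: Z = R = 19.9 Ω
  C: Z = 1/(jωC) = -j/(ω·C) = 0 - j116.3 Ω
Step 3 — Series combination: Z_total = R + C = 19.9 - j116.3 Ω = 118∠-80.3° Ω.
Step 4 — Power factor: PF = cos(φ) = Re(Z)/|Z| = 19.9/118 = 0.1686.
Step 5 — Type: Im(Z) = -116.3 ⇒ leading (phase φ = -80.3°).

PF = 0.1686 (leading, φ = -80.3°)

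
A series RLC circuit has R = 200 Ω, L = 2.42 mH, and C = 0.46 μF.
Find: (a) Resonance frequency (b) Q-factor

Step 1 — Resonance condition Im(Z)=0 gives ω₀ = 1/√(LC).
Step 2 — ω₀ = 1/√(0.00242·4.6e-07) = 2.997e+04 rad/s.
Step 3 — f₀ = ω₀/(2π) = 4770 Hz.
Step 4 — Series Q: Q = ω₀L/R = 2.997e+04·0.00242/200 = 0.3627.

(a) f₀ = 4770 Hz  (b) Q = 0.3627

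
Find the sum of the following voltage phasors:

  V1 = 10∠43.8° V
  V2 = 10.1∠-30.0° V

Step 1 — Convert each phasor to rectangular form:
  V1 = 10·(cos(43.8°) + j·sin(43.8°)) = 7.218 + j6.921 V
  V2 = 10.1·(cos(-30.0°) + j·sin(-30.0°)) = 8.747 - j5.05 V
Step 2 — Sum components: V_total = 15.96 + j1.871 V.
Step 3 — Convert to polar: |V_total| = 16.07 V, ∠V_total = 6.7°.

V_total = 16.07∠6.7° V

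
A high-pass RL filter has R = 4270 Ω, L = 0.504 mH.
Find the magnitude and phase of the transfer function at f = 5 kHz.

Step 1 — Angular frequency: ω = 2π·5000 = 3.142e+04 rad/s.
Step 2 — Transfer function: H(jω) = jωL/(R + jωL).
Step 3 — Numerator jωL = j·15.83; denominator R + jωL = 4270 + j15.83.
Step 4 — H = 1.375e-05 + j0.003708.
Step 5 — Magnitude: |H| = 0.003708 (-48.6 dB); phase: φ = 89.8°.

|H| = 0.003708 (-48.6 dB), φ = 89.8°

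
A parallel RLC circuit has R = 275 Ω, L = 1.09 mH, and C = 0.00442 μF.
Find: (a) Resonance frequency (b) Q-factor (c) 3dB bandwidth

Step 1 — Resonance: ω₀ = 1/√(LC) = 1/√(0.00109·4.42e-09) = 4.556e+05 rad/s.
Step 2 — f₀ = ω₀/(2π) = 7.251e+04 Hz.
Step 3 — Parallel Q: Q = R/(ω₀L) = 275/(4.556e+05·0.00109) = 0.5538.
Step 4 — Bandwidth: Δω = ω₀/Q = 8.227e+05 rad/s; BW = Δω/(2π) = 1.309e+05 Hz.

(a) f₀ = 7.251e+04 Hz  (b) Q = 0.5538  (c) BW = 1.309e+05 Hz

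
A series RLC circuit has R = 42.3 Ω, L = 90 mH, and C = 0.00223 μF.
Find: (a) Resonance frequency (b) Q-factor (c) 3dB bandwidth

Step 1 — Resonance condition Im(Z)=0 gives ω₀ = 1/√(LC).
Step 2 — ω₀ = 1/√(0.09·2.23e-09) = 7.059e+04 rad/s.
Step 3 — f₀ = ω₀/(2π) = 1.123e+04 Hz.
Step 4 — Series Q: Q = ω₀L/R = 7.059e+04·0.09/42.3 = 150.2.
Step 5 — 3dB bandwidth: Δω = ω₀/Q = 470 rad/s; BW = Δω/(2π) = 74.8 Hz.

(a) f₀ = 1.123e+04 Hz  (b) Q = 150.2  (c) BW = 74.8 Hz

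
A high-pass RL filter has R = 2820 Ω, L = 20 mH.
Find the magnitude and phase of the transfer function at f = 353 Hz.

Step 1 — Angular frequency: ω = 2π·353 = 2218 rad/s.
Step 2 — Transfer function: H(jω) = jωL/(R + jωL).
Step 3 — Numerator jωL = j·44.36; denominator R + jωL = 2820 + j44.36.
Step 4 — H = 0.0002474 + j0.01573.
Step 5 — Magnitude: |H| = 0.01573 (-36.1 dB); phase: φ = 89.1°.

|H| = 0.01573 (-36.1 dB), φ = 89.1°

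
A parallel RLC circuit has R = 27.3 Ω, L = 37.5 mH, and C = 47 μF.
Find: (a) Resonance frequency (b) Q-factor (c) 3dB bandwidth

Step 1 — Resonance: ω₀ = 1/√(LC) = 1/√(0.0375·4.7e-05) = 753.2 rad/s.
Step 2 — f₀ = ω₀/(2π) = 119.9 Hz.
Step 3 — Parallel Q: Q = R/(ω₀L) = 27.3/(753.2·0.0375) = 0.9665.
Step 4 — Bandwidth: Δω = ω₀/Q = 779.4 rad/s; BW = Δω/(2π) = 124 Hz.

(a) f₀ = 119.9 Hz  (b) Q = 0.9665  (c) BW = 124 Hz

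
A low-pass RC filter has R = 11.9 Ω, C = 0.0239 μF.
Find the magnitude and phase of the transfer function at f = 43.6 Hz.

Step 1 — Angular frequency: ω = 2π·43.6 = 273.9 rad/s.
Step 2 — Transfer function: H(jω) = 1/(1 + jωRC).
Step 3 — Denominator: 1 + jωRC = 1 + j·273.9·11.9·2.39e-08 = 1 + j7.791e-05.
Step 4 — H = 1 - j7.791e-05.
Step 5 — Magnitude: |H| = 1 (-0.0 dB); phase: φ = -0.0°.

|H| = 1 (-0.0 dB), φ = -0.0°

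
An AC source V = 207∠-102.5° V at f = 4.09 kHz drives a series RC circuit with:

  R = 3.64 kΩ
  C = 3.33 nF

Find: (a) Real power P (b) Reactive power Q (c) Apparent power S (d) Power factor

Step 1 — Angular frequency: ω = 2π·f = 2π·4090 = 2.57e+04 rad/s.
Step 2 — Component impedances:
  R: Z = R = 3640 Ω
  C: Z = 1/(jωC) = -j/(ω·C) = 0 - j1.169e+04 Ω
Step 3 — Series combination: Z_total = R + C = 3640 - j1.169e+04 Ω = 1.224e+04∠-72.7° Ω.
Step 4 — Source phasor: V = 207∠-102.5° V = -44.8 - j202.1 V.
Step 5 — Current: I = V / Z = 0.01468 - j0.008405 A = 0.01691∠-29.8° A.
Step 6 — Complex power: S = V·I* = 1.041 - j3.342 VA.
Step 7 — Real power: P = Re(S) = 1.041 W.
Step 8 — Reactive power: Q = Im(S) = -3.342 VAR.
Step 9 — Apparent power: |S| = 3.501 VA.
Step 10 — Power factor: PF = P/|S| = 0.2974 (leading).

(a) P = 1.041 W  (b) Q = -3.342 VAR  (c) S = 3.501 VA  (d) PF = 0.2974 (leading)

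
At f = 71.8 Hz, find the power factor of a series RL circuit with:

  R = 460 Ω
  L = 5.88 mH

Step 1 — Angular frequency: ω = 2π·f = 2π·71.8 = 451.1 rad/s.
Step 2 — Component impedances:
  R: Z = R = 460 Ω
  L: Z = jωL = j·451.1·0.00588 = 0 + j2.653 Ω
Step 3 — Series combination: Z_total = R + L = 460 + j2.653 Ω = 460∠0.3° Ω.
Step 4 — Power factor: PF = cos(φ) = Re(Z)/|Z| = 460/460 = 1.
Step 5 — Type: Im(Z) = 2.653 ⇒ lagging (phase φ = 0.3°).

PF = 1 (lagging, φ = 0.3°)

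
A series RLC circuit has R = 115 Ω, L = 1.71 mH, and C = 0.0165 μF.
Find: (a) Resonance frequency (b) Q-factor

Step 1 — Resonance condition Im(Z)=0 gives ω₀ = 1/√(LC).
Step 2 — ω₀ = 1/√(0.00171·1.65e-08) = 1.883e+05 rad/s.
Step 3 — f₀ = ω₀/(2π) = 2.996e+04 Hz.
Step 4 — Series Q: Q = ω₀L/R = 1.883e+05·0.00171/115 = 2.799.

(a) f₀ = 2.996e+04 Hz  (b) Q = 2.799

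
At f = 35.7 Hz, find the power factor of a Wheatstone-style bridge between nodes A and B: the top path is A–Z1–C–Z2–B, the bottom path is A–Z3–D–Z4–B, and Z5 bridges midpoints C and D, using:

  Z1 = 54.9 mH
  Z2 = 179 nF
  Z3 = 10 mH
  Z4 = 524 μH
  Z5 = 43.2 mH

Step 1 — Angular frequency: ω = 2π·f = 2π·35.7 = 224.3 rad/s.
Step 2 — Component impedances:
  Z1: Z = jωL = j·224.3·0.0549 = 0 + j12.31 Ω
  Z2: Z = 1/(jωC) = -j/(ω·C) = 0 - j2.491e+04 Ω
  Z3: Z = jωL = j·224.3·0.01 = 0 + j2.243 Ω
  Z4: Z = jωL = j·224.3·0.000524 = 0 + j0.1175 Ω
  Z5: Z = jωL = j·224.3·0.0432 = 0 + j9.69 Ω
Step 3 — Bridge requires nodal analysis (the Z5 bridge couples midpoints C and D, so the two paths cannot be reduced to a simple series/parallel combination). Setting node B to ground and injecting 1 A at node A, the 3-node admittance system at A, C, D solves to V_A = Z_AB = 0 + j2.153 Ω = 2.153∠90.0° Ω.
Step 4 — Power factor: PF = cos(φ) = Re(Z)/|Z| = 0/2.153 = 0.
Step 5 — Type: Im(Z) = 2.153 ⇒ lagging (phase φ = 90.0°).

PF = 0 (lagging, φ = 90.0°)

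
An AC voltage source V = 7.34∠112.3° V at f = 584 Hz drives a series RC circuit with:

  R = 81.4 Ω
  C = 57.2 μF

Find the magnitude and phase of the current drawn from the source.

Step 1 — Angular frequency: ω = 2π·f = 2π·584 = 3669 rad/s.
Step 2 — Component impedances:
  R: Z = R = 81.4 Ω
  C: Z = 1/(jωC) = -j/(ω·C) = 0 - j4.764 Ω
Step 3 — Series combination: Z_total = R + C = 81.4 - j4.764 Ω = 81.54∠-3.3° Ω.
Step 4 — Source phasor: V = 7.34∠112.3° V = -2.785 + j6.791 V.
Step 5 — Ohm's law: I = V / Z_total = (-2.785 + j6.791) / (81.4 - j4.764) = -0.03897 + j0.08115 A.
Step 6 — Convert to polar: |I| = 0.09002 A, ∠I = 115.6°.

I = 0.09002∠115.6° A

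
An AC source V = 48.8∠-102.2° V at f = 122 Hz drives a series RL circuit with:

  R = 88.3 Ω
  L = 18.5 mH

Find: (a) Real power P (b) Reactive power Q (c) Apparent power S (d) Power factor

Step 1 — Angular frequency: ω = 2π·f = 2π·122 = 766.5 rad/s.
Step 2 — Component impedances:
  R: Z = R = 88.3 Ω
  L: Z = jωL = j·766.5·0.0185 = 0 + j14.18 Ω
Step 3 — Series combination: Z_total = R + L = 88.3 + j14.18 Ω = 89.43∠9.1° Ω.
Step 4 — Source phasor: V = 48.8∠-102.2° V = -10.31 - j47.7 V.
Step 5 — Current: I = V / Z = -0.1984 - j0.5083 A = 0.5457∠-111.3° A.
Step 6 — Complex power: S = V·I* = 26.29 + j4.223 VA.
Step 7 — Real power: P = Re(S) = 26.29 W.
Step 8 — Reactive power: Q = Im(S) = 4.223 VAR.
Step 9 — Apparent power: |S| = 26.63 VA.
Step 10 — Power factor: PF = P/|S| = 0.9873 (lagging).

(a) P = 26.29 W  (b) Q = 4.223 VAR  (c) S = 26.63 VA  (d) PF = 0.9873 (lagging)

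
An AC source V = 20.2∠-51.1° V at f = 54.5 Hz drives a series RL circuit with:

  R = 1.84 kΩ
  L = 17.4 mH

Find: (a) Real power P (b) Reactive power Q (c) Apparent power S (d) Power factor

Step 1 — Angular frequency: ω = 2π·f = 2π·54.5 = 342.4 rad/s.
Step 2 — Component impedances:
  R: Z = R = 1840 Ω
  L: Z = jωL = j·342.4·0.0174 = 0 + j5.958 Ω
Step 3 — Series combination: Z_total = R + L = 1840 + j5.958 Ω = 1840∠0.2° Ω.
Step 4 — Source phasor: V = 20.2∠-51.1° V = 12.68 - j15.72 V.
Step 5 — Current: I = V / Z = 0.006866 - j0.008566 A = 0.01098∠-51.3° A.
Step 6 — Complex power: S = V·I* = 0.2218 + j0.0007181 VA.
Step 7 — Real power: P = Re(S) = 0.2218 W.
Step 8 — Reactive power: Q = Im(S) = 0.0007181 VAR.
Step 9 — Apparent power: |S| = 0.2218 VA.
Step 10 — Power factor: PF = P/|S| = 1 (lagging).

(a) P = 0.2218 W  (b) Q = 0.0007181 VAR  (c) S = 0.2218 VA  (d) PF = 1 (lagging)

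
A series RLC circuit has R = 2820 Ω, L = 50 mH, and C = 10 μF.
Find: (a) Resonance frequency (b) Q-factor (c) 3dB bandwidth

Step 1 — Resonance condition Im(Z)=0 gives ω₀ = 1/√(LC).
Step 2 — ω₀ = 1/√(0.05·1e-05) = 1414 rad/s.
Step 3 — f₀ = ω₀/(2π) = 225.1 Hz.
Step 4 — Series Q: Q = ω₀L/R = 1414·0.05/2820 = 0.02507.
Step 5 — 3dB bandwidth: Δω = ω₀/Q = 5.64e+04 rad/s; BW = Δω/(2π) = 8976 Hz.

(a) f₀ = 225.1 Hz  (b) Q = 0.02507  (c) BW = 8976 Hz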